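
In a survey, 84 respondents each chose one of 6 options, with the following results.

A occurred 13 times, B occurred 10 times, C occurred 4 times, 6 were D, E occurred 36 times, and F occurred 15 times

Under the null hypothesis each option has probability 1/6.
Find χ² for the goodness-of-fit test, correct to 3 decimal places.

Under H₀ each category has probability 1/6, so each expected count is 84/6 = 14.
cat         O        E   (O−E)²/E
A          13       14     0.0714
B          10       14     1.1429
C           4       14     7.1429
D           6       14     4.5714
E          36       14    34.5714
F          15       14     0.0714
Sum = 47.571

47.571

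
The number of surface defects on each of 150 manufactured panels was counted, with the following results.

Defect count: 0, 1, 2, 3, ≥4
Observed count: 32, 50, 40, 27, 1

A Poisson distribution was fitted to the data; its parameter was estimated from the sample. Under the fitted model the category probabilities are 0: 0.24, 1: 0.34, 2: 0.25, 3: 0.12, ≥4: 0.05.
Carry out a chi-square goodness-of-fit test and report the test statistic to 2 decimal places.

Expected counts E_i = n·p_i: 150×0.24 = 36, 150×0.34 = 51, 150×0.25 = 37.5, 150×0.12 = 18, 150×0.05 = 7.5.
χ² = (32−36)²/36 + (50−51)²/51 + (40−37.5)²/37.5 + (27−18)²/18 + (1−7.5)²/7.5
   = 0.444 + 0.020 + 0.167 + 4.500 + 5.633
Sum = 10.76

10.76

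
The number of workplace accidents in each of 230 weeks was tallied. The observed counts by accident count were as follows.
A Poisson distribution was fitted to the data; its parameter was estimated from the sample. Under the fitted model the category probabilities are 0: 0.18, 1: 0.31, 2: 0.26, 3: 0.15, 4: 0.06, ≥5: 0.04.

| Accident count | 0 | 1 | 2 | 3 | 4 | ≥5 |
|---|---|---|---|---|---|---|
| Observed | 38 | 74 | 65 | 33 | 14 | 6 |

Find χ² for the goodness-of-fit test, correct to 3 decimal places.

Expected counts E_i = n·p_i: 230×0.18 = 41.4, 230×0.31 = 71.3, 230×0.26 = 59.8, 230×0.15 = 34.5, 230×0.06 = 13.8, 230×0.04 = 9.2.
χ² = (38−41.4)²/41.4 + (74−71.3)²/71.3 + (65−59.8)²/59.8 + (33−34.5)²/34.5 + (14−13.8)²/13.8 + (6−9.2)²/9.2
   = 0.2792 + 0.1022 + 0.4522 + 0.0652 + 0.0029 + 1.1130
Sum = 2.015

2.015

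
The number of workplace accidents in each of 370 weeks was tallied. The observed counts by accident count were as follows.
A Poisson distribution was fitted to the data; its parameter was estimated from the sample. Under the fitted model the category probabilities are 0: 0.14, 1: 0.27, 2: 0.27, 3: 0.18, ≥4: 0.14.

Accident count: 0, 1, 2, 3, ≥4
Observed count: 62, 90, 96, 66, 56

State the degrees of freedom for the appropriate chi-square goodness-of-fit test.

There are k = 5 categories and 1 parameter estimated from the data, so df = 5 − 1 − 1 = 3.

3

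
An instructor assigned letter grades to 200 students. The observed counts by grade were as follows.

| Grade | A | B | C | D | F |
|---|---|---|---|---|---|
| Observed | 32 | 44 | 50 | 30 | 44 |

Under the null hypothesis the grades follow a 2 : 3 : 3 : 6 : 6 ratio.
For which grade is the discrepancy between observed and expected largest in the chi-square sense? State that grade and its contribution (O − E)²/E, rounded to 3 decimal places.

Ratio total = 20. Expected counts: 200×2/20 = 20, 200×3/20 = 30, 200×3/20 = 30, 200×6/20 = 60, 200×6/20 = 60.
cat         O        E   (O−E)²/E
A          32       20     7.2000
B          44       30     6.5333
C          50       30    13.3333
D          30       60    15.0000
F          44       60     4.2667
The largest term is for D: 15.000.

D, 15.000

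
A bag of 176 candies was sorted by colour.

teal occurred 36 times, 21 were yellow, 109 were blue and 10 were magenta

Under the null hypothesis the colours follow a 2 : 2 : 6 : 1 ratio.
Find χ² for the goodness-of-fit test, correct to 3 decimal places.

Ratio total = 11. Expected counts: 176×2/11 = 32, 176×2/11 = 32, 176×6/11 = 96, 176×1/11 = 16.
χ² = (36−32)²/32 + (21−32)²/32 + (109−96)²/96 + (10−16)²/16
   = 0.5000 + 3.7813 + 1.7604 + 2.2500
Sum = 8.292

8.292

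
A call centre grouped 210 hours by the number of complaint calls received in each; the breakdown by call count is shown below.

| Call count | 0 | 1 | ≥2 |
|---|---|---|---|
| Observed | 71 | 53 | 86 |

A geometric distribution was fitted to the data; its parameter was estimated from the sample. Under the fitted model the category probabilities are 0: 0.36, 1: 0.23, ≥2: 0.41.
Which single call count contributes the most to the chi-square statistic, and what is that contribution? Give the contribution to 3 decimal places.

1, 0.457

Expected counts E_i = n·p_i: 210×0.36 = 75.6, 210×0.23 = 48.3, 210×0.41 = 86.1.
cat         O        E   (O−E)²/E
0          71     75.6     0.2799
1          53     48.3     0.4573
≥2         86     86.1     0.0001
The largest term is for 1: 0.457.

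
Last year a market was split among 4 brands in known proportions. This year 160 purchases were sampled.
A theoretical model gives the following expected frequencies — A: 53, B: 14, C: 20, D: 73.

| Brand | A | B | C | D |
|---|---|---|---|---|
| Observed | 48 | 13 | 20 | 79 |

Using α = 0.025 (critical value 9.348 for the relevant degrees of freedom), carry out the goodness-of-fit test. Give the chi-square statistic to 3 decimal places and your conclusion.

1.036; do not reject

χ² = (48−53)²/53 + (13−14)²/14 + (20−20)²/20 + (79−73)²/73
   = 0.4717 + 0.0714 + 0.0000 + 0.4932
Sum = 1.036
df = 3. Since 1.036 < 9.348, we do not reject H₀.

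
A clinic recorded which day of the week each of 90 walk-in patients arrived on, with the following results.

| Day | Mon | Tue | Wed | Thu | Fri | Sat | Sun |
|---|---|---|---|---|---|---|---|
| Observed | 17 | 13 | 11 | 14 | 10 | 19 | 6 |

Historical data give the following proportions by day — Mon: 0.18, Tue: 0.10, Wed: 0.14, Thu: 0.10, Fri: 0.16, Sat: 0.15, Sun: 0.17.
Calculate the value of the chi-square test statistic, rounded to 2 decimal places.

14.04

Expected counts E_i = n·p_i: 90×0.18 = 16.2, 90×0.10 = 9, 90×0.14 = 12.6, 90×0.10 = 9, 90×0.16 = 14.4, 90×0.15 = 13.5, 90×0.17 = 15.3.
Mon: (17 − 16.2)²/16.2 = 0.64/16.2 = 0.040
Tue: (13 − 9)²/9 = 16/9 = 1.778
Wed: (11 − 12.6)²/12.6 = 2.56/12.6 = 0.203
Thu: (14 − 9)²/9 = 25/9 = 2.778
Fri: (10 − 14.4)²/14.4 = 19.36/14.4 = 1.344
Sat: (19 − 13.5)²/13.5 = 30.25/13.5 = 2.241
Sun: (6 − 15.3)²/15.3 = 86.49/15.3 = 5.653
Sum = 14.04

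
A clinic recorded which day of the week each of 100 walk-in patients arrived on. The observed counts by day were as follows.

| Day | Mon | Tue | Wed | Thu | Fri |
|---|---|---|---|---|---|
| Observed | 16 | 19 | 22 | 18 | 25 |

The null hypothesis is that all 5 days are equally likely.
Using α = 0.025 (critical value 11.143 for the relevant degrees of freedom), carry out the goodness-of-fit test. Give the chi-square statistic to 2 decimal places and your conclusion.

2.50; do not reject

Under H₀ each category has probability 1/5, so each expected count is 100/5 = 20.
cat         O        E   (O−E)²/E
Mon        16       20      0.800
Tue        19       20      0.050
Wed        22       20      0.200
Thu        18       20      0.200
Fri        25       20      1.250
Sum = 2.50
df = 4. Since 2.50 < 11.143, we do not reject H₀.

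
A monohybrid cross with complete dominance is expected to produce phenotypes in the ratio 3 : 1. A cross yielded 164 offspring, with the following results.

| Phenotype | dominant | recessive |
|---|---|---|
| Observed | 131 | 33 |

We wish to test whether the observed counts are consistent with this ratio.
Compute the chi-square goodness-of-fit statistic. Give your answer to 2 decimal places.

2.08

Ratio total = 4. Expected counts: 164×3/4 = 123, 164×1/4 = 41.
cat            O        E   (O−E)²/E
dominant     131      123      0.520
recessive     33       41      1.561
Sum = 2.08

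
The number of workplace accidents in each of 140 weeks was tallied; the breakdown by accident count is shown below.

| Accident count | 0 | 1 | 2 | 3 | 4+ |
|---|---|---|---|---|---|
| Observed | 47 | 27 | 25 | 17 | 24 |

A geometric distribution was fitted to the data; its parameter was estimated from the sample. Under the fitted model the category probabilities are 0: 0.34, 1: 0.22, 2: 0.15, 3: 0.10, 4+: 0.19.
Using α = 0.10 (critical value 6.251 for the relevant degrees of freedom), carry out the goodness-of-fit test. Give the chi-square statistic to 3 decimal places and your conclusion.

2.135; do not reject

Expected counts E_i = n·p_i: 140×0.34 = 47.6, 140×0.22 = 30.8, 140×0.15 = 21, 140×0.10 = 14, 140×0.19 = 26.6.
χ² = (47−47.6)²/47.6 + (27−30.8)²/30.8 + (25−21)²/21 + (17−14)²/14 + (24−26.6)²/26.6
   = 0.0076 + 0.4688 + 0.7619 + 0.6429 + 0.2541
Sum = 2.135
df = 3. Since 2.135 < 6.251, we do not reject H₀.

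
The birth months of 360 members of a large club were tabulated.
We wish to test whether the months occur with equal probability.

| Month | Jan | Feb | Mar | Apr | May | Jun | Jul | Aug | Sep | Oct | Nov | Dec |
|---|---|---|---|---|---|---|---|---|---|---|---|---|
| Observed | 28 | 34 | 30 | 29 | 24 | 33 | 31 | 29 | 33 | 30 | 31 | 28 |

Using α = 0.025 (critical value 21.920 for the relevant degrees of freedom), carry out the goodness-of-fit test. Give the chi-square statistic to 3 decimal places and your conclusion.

2.733; do not reject

Expected count for each of the 12 categories: 360/12 = 30.
χ² = (28−30)²/30 + (34−30)²/30 + (30−30)²/30 + (29−30)²/30 + (24−30)²/30 + (33−30)²/30 + (31−30)²/30 + (29−30)²/30 + (33−30)²/30 + (30−30)²/30 + (31−30)²/30 + (28−30)²/30
   = 0.1333 + 0.5333 + 0.0000 + 0.0333 + 1.2000 + 0.3000 + 0.0333 + 0.0333 + 0.3000 + 0.0000 + 0.0333 + 0.1333
Sum = 2.733
df = 11. Since 2.733 < 21.920, we do not reject H₀.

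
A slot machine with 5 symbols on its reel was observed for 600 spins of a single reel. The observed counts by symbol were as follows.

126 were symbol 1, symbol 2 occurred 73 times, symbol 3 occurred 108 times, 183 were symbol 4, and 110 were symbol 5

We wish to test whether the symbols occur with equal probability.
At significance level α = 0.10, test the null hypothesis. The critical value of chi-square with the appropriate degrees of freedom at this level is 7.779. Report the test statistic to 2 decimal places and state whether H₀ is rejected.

Expected count for each of the 5 categories: 600/5 = 120.
χ² = (126−120)²/120 + (73−120)²/120 + (108−120)²/120 + (183−120)²/120 + (110−120)²/120
   = 0.300 + 18.408 + 1.200 + 33.075 + 0.833
Sum = 53.82
df = 4. Since 53.82 > 7.779, we reject H₀.

53.82; reject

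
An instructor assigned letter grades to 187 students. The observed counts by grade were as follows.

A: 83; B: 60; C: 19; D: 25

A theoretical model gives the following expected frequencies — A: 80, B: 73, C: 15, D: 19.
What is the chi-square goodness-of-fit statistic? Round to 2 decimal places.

5.39

cat         O        E   (O−E)²/E
A          83       80      0.113
B          60       73      2.315
C          19       15      1.067
D          25       19      1.895
Sum = 5.39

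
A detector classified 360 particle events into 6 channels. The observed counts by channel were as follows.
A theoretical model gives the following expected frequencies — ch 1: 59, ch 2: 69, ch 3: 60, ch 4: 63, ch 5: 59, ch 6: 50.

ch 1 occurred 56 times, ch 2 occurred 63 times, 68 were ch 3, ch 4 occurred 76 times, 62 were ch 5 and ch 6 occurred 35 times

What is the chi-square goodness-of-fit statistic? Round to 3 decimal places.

9.076

ch 1: (56 − 59)²/59 = 9/59 = 0.1525
ch 2: (63 − 69)²/69 = 36/69 = 0.5217
ch 3: (68 − 60)²/60 = 64/60 = 1.0667
ch 4: (76 − 63)²/63 = 169/63 = 2.6825
ch 5: (62 − 59)²/59 = 9/59 = 0.1525
ch 6: (35 − 50)²/50 = 225/50 = 4.5000
Sum = 9.076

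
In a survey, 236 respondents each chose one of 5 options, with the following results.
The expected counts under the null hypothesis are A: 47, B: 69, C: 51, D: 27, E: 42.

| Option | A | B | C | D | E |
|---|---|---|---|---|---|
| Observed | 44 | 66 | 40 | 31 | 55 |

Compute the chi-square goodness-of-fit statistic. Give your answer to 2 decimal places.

A: (44 − 47)²/47 = 9/47 = 0.191
B: (66 − 69)²/69 = 9/69 = 0.130
C: (40 − 51)²/51 = 121/51 = 2.373
D: (31 − 27)²/27 = 16/27 = 0.593
E: (55 − 42)²/42 = 169/42 = 4.024
Sum = 7.31

7.31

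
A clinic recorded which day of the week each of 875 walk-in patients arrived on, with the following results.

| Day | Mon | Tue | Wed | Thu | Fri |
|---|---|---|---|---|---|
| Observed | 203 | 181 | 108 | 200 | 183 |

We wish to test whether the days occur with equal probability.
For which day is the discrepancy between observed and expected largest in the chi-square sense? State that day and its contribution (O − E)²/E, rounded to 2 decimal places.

Wed, 25.65

Expected count for each of the 5 categories: 875/5 = 175.
cat         O        E   (O−E)²/E
Mon       203      175      4.480
Tue       181      175      0.206
Wed       108      175     25.651
Thu       200      175      3.571
Fri       183      175      0.366
The largest term is for Wed: 25.65.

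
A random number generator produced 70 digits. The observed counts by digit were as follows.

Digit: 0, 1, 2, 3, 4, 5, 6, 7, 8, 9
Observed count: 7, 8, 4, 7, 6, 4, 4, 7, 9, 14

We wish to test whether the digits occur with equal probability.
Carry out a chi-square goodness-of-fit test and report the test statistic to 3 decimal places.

Expected count for each of the 10 categories: 70/10 = 7.
0: (7 − 7)²/7 = 0/7 = 0.0000
1: (8 − 7)²/7 = 1/7 = 0.1429
2: (4 − 7)²/7 = 9/7 = 1.2857
3: (7 − 7)²/7 = 0/7 = 0.0000
4: (6 − 7)²/7 = 1/7 = 0.1429
5: (4 − 7)²/7 = 9/7 = 1.2857
6: (4 − 7)²/7 = 9/7 = 1.2857
7: (7 − 7)²/7 = 0/7 = 0.0000
8: (9 − 7)²/7 = 4/7 = 0.5714
9: (14 − 7)²/7 = 49/7 = 7.0000
Sum = 11.714

11.714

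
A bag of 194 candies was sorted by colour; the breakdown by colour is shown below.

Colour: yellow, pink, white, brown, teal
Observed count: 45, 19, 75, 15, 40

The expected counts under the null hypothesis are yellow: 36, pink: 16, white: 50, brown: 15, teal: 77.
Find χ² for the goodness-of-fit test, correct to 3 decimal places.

χ² = (45−36)²/36 + (19−16)²/16 + (75−50)²/50 + (15−15)²/15 + (40−77)²/77
   = 2.2500 + 0.5625 + 12.5000 + 0.0000 + 17.7792
Sum = 33.092

33.092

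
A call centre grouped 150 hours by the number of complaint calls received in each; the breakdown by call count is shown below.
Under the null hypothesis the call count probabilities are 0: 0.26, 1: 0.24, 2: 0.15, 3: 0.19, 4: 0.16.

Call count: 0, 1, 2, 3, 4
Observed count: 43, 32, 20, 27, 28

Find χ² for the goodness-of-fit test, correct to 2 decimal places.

Expected counts E_i = n·p_i: 150×0.26 = 39, 150×0.24 = 36, 150×0.15 = 22.5, 150×0.19 = 28.5, 150×0.16 = 24.
χ² = (43−39)²/39 + (32−36)²/36 + (20−22.5)²/22.5 + (27−28.5)²/28.5 + (28−24)²/24
   = 0.410 + 0.444 + 0.278 + 0.079 + 0.667
Sum = 1.88

1.88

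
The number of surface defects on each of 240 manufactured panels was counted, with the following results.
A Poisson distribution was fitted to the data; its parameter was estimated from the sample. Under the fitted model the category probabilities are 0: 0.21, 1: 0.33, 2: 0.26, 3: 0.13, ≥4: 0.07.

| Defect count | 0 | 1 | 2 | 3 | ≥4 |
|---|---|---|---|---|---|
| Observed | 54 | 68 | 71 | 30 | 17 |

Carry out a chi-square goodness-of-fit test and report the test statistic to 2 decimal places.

3.07

Expected counts E_i = n·p_i: 240×0.21 = 50.4, 240×0.33 = 79.2, 240×0.26 = 62.4, 240×0.13 = 31.2, 240×0.07 = 16.8.
cat         O        E   (O−E)²/E
0          54     50.4      0.257
1          68     79.2      1.584
2          71     62.4      1.185
3          30     31.2      0.046
≥4         17     16.8      0.002
Sum = 3.07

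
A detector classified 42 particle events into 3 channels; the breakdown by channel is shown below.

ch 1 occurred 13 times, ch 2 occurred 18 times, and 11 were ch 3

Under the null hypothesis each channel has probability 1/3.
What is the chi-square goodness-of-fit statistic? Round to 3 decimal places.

1.857

Expected count for each of the 3 categories: 42/3 = 14.
χ² = (13−14)²/14 + (18−14)²/14 + (11−14)²/14
   = 0.0714 + 1.1429 + 0.6429
Sum = 1.857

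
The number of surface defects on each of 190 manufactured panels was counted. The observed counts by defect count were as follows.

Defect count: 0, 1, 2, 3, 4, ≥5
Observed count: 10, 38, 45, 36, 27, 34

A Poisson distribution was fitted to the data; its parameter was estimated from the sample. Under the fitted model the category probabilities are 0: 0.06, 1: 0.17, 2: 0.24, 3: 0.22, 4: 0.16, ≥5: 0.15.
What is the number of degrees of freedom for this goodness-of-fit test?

4

There are k = 6 categories and 1 parameter estimated from the data, so df = 6 − 1 − 1 = 4.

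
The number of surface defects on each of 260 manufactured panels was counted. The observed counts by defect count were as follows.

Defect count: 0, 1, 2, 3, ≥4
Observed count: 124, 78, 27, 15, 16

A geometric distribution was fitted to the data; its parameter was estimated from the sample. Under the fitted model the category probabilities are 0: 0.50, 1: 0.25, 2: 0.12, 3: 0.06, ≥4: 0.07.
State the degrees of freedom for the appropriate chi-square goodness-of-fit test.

3

There are k = 5 categories and 1 parameter estimated from the data, so df = 5 − 1 − 1 = 3.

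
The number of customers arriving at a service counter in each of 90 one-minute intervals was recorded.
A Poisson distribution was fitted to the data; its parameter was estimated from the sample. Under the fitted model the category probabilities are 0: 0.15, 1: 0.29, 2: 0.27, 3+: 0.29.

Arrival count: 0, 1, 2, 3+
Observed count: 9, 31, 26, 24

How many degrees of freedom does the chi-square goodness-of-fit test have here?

There are k = 4 categories and 1 parameter estimated from the data, so df = 4 − 1 − 1 = 2.

2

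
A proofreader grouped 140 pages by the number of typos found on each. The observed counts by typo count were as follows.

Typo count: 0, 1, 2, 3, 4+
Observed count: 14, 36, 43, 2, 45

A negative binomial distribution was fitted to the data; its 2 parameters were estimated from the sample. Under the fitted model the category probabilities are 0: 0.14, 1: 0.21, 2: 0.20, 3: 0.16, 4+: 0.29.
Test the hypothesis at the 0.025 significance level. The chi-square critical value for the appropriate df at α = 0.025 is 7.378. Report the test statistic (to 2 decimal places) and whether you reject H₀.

Expected counts E_i = n·p_i: 140×0.14 = 19.6, 140×0.21 = 29.4, 140×0.20 = 28, 140×0.16 = 22.4, 140×0.29 = 40.6.
0: (14 − 19.6)²/19.6 = 31.36/19.6 = 1.600
1: (36 − 29.4)²/29.4 = 43.56/29.4 = 1.482
2: (43 − 28)²/28 = 225/28 = 8.036
3: (2 − 22.4)²/22.4 = 416.16/22.4 = 18.579
4+: (45 − 40.6)²/40.6 = 19.36/40.6 = 0.477
Sum = 30.17
df = 2. Since 30.17 > 7.378, we reject H₀.

30.17; reject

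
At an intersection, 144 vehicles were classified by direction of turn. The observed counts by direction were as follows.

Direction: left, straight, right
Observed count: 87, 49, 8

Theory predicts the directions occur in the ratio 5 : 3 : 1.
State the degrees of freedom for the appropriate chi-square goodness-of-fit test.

2

There are k = 3 categories and no parameters were estimated from the data, so df = 3 − 1 = 2.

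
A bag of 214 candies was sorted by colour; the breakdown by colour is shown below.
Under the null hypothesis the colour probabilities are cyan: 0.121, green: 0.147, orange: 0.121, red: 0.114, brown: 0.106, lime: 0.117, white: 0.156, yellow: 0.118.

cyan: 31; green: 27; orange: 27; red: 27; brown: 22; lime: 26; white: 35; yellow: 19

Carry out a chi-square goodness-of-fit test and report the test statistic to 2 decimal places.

Expected counts E_i = n·p_i: 214×0.121 = 25.894, 214×0.147 = 31.458, 214×0.121 = 25.894, 214×0.114 = 24.396, 214×0.106 = 22.684, 214×0.117 = 25.038, 214×0.156 = 33.384, 214×0.118 = 25.252.
cat         O        E   (O−E)²/E
cyan       31   25.894      1.007
green      27   31.458      0.632
orange     27   25.894      0.047
red        27   24.396      0.278
brown      22   22.684      0.021
lime       26   25.038      0.037
white      35   33.384      0.078
yellow     19   25.252      1.548
Sum = 3.65

3.65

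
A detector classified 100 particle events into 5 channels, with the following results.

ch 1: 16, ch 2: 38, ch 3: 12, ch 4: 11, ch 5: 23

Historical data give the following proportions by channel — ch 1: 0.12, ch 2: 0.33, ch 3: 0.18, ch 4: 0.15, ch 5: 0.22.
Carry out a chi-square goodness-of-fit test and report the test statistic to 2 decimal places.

5.20

Expected counts E_i = n·p_i: 100×0.12 = 12, 100×0.33 = 33, 100×0.18 = 18, 100×0.15 = 15, 100×0.22 = 22.
cat         O        E   (O−E)²/E
ch 1       16       12      1.333
ch 2       38       33      0.758
ch 3       12       18      2.000
ch 4       11       15      1.067
ch 5       23       22      0.045
Sum = 5.20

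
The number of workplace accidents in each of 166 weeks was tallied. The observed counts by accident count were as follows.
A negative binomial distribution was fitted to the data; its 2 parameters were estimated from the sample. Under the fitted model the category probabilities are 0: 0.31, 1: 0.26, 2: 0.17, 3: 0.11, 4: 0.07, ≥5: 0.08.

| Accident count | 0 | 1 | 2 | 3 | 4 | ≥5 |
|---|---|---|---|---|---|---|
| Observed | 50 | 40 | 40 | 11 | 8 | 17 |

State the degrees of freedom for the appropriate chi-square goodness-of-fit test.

There are k = 6 categories and 2 parameters estimated from the data, so df = 6 − 1 − 2 = 3.

3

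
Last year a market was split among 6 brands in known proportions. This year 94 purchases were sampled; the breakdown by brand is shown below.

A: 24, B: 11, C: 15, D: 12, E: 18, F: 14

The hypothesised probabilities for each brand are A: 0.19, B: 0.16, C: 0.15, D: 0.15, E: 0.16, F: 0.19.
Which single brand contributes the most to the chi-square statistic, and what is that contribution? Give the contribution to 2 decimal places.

Expected counts E_i = n·p_i: 94×0.19 = 17.86, 94×0.16 = 15.04, 94×0.15 = 14.1, 94×0.15 = 14.1, 94×0.16 = 15.04, 94×0.19 = 17.86.
χ² = (24−17.86)²/17.86 + (11−15.04)²/15.04 + (15−14.1)²/14.1 + (12−14.1)²/14.1 + (18−15.04)²/15.04 + (14−17.86)²/17.86
   = 2.111 + 1.085 + 0.057 + 0.313 + 0.583 + 0.834
The largest term is for A: 2.11.

A, 2.11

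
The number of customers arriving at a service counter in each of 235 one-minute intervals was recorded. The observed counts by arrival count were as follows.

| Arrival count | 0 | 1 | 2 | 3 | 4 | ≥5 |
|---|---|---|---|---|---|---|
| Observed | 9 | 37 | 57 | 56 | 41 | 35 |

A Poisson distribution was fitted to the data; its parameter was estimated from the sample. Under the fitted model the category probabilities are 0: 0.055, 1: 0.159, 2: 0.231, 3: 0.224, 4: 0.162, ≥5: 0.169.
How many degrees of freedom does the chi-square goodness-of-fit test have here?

4

There are k = 6 categories and 1 parameter estimated from the data, so df = 6 − 1 − 1 = 4.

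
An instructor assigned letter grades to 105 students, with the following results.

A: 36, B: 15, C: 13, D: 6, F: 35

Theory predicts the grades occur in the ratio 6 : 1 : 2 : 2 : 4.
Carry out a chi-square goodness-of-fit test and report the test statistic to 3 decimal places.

Ratio total = 15. Expected counts: 105×6/15 = 42, 105×1/15 = 7, 105×2/15 = 14, 105×2/15 = 14, 105×4/15 = 28.
cat         O        E   (O−E)²/E
A          36       42     0.8571
B          15        7     9.1429
C          13       14     0.0714
D           6       14     4.5714
F          35       28     1.7500
Sum = 16.393

16.393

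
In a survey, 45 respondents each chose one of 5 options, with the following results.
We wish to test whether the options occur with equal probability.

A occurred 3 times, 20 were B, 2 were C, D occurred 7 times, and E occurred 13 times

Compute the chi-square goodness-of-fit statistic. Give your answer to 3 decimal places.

25.111

Expected count for each of the 5 categories: 45/5 = 9.
χ² = (3−9)²/9 + (20−9)²/9 + (2−9)²/9 + (7−9)²/9 + (13−9)²/9
   = 4.0000 + 13.4444 + 5.4444 + 0.4444 + 1.7778
Sum = 25.111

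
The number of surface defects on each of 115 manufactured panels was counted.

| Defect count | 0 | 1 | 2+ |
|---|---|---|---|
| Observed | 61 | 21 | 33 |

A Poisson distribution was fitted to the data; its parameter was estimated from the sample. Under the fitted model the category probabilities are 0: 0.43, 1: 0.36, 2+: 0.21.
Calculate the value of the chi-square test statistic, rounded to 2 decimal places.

15.99

Expected counts E_i = n·p_i: 115×0.43 = 49.45, 115×0.36 = 41.4, 115×0.21 = 24.15.
χ² = (61−49.45)²/49.45 + (21−41.4)²/41.4 + (33−24.15)²/24.15
   = 2.698 + 10.052 + 3.243
Sum = 15.99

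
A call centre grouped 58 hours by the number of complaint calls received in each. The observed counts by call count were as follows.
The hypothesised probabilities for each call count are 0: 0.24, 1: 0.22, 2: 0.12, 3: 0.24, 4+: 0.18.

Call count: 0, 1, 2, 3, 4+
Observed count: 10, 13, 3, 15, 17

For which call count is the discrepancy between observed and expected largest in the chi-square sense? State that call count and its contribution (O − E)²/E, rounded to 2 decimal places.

4+, 4.12

Expected counts E_i = n·p_i: 58×0.24 = 13.92, 58×0.22 = 12.76, 58×0.12 = 6.96, 58×0.24 = 13.92, 58×0.18 = 10.44.
cat         O        E   (O−E)²/E
0          10    13.92      1.104
1          13    12.76      0.005
2           3     6.96      2.253
3          15    13.92      0.084
4+         17    10.44      4.122
The largest term is for 4+: 4.12.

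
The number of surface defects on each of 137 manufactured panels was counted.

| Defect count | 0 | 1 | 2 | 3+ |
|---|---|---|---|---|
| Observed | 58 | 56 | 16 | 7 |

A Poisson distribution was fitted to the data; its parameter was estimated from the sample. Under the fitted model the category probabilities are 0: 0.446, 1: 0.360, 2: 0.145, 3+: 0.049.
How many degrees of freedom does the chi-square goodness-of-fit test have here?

2

There are k = 4 categories and 1 parameter estimated from the data, so df = 4 − 1 − 1 = 2.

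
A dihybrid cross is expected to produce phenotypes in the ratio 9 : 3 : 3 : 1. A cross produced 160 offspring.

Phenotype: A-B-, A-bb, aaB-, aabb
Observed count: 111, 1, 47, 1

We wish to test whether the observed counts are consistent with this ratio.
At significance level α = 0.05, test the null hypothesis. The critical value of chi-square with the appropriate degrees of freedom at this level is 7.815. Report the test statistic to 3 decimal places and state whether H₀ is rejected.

50.667; reject

Ratio total = 16. Expected counts: 160×9/16 = 90, 160×3/16 = 30, 160×3/16 = 30, 160×1/16 = 10.
cat         O        E   (O−E)²/E
A-B-      111       90     4.9000
A-bb        1       30    28.0333
aaB-       47       30     9.6333
aabb        1       10     8.1000
Sum = 50.667
df = 3. Since 50.667 > 7.815, we reject H₀.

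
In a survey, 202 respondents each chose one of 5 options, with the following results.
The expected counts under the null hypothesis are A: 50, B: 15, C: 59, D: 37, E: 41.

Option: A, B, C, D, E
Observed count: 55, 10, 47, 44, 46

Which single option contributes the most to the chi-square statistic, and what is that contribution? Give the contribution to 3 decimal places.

A: (55 − 50)²/50 = 25/50 = 0.5000
B: (10 − 15)²/15 = 25/15 = 1.6667
C: (47 − 59)²/59 = 144/59 = 2.4407
D: (44 − 37)²/37 = 49/37 = 1.3243
E: (46 − 41)²/41 = 25/41 = 0.6098
The largest term is for C: 2.441.

C, 2.441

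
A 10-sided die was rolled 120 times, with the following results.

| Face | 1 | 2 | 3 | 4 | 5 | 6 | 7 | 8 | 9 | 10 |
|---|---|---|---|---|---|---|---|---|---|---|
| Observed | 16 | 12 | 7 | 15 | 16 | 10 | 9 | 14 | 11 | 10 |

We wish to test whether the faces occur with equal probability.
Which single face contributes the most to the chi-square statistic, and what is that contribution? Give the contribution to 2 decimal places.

3, 2.08

Expected count for each of the 10 categories: 120/10 = 12.
χ² = (16−12)²/12 + (12−12)²/12 + (7−12)²/12 + (15−12)²/12 + (16−12)²/12 + (10−12)²/12 + (9−12)²/12 + (14−12)²/12 + (11−12)²/12 + (10−12)²/12
   = 1.333 + 0.000 + 2.083 + 0.750 + 1.333 + 0.333 + 0.750 + 0.333 + 0.083 + 0.333
The largest term is for 3: 2.08.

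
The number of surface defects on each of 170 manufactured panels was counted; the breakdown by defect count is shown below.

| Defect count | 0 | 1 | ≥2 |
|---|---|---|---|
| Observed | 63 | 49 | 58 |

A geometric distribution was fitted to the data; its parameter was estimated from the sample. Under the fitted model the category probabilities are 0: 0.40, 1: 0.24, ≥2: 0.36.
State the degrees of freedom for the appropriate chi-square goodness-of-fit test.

There are k = 3 categories and 1 parameter estimated from the data, so df = 3 − 1 − 1 = 1.

1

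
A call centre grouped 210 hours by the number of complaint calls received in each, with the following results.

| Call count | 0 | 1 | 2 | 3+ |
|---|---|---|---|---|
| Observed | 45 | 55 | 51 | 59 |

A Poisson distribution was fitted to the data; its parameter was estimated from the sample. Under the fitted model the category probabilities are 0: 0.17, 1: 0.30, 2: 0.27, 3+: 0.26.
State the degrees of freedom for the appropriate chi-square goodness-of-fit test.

There are k = 4 categories and 1 parameter estimated from the data, so df = 4 − 1 − 1 = 2.

2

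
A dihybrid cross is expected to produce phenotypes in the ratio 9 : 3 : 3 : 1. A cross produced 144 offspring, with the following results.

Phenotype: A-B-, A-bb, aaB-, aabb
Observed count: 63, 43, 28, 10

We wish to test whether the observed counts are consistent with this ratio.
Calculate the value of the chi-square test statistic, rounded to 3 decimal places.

Ratio total = 16. Expected counts: 144×9/16 = 81, 144×3/16 = 27, 144×3/16 = 27, 144×1/16 = 9.
A-B-: (63 − 81)²/81 = 324/81 = 4.0000
A-bb: (43 − 27)²/27 = 256/27 = 9.4815
aaB-: (28 − 27)²/27 = 1/27 = 0.0370
aabb: (10 − 9)²/9 = 1/9 = 0.1111
Sum = 13.630

13.630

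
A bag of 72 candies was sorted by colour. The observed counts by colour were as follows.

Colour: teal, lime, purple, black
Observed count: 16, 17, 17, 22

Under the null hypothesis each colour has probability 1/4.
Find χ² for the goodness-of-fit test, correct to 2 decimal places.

1.22

Under H₀ each category has probability 1/4, so each expected count is 72/4 = 18.
teal: (16 − 18)²/18 = 4/18 = 0.222
lime: (17 − 18)²/18 = 1/18 = 0.056
purple: (17 − 18)²/18 = 1/18 = 0.056
black: (22 − 18)²/18 = 16/18 = 0.889
Sum = 1.22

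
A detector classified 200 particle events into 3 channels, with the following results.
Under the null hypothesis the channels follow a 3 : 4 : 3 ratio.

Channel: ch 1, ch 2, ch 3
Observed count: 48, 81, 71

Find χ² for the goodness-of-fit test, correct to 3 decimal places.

Ratio total = 10. Expected counts: 200×3/10 = 60, 200×4/10 = 80, 200×3/10 = 60.
χ² = (48−60)²/60 + (81−80)²/80 + (71−60)²/60
   = 2.4000 + 0.0125 + 2.0167
Sum = 4.429

4.429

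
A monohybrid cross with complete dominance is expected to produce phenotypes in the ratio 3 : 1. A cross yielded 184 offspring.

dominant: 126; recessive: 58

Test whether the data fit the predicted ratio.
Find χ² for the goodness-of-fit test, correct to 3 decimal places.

4.174

Ratio total = 4. Expected counts: 184×3/4 = 138, 184×1/4 = 46.
cat            O        E   (O−E)²/E
dominant     126      138     1.0435
recessive     58       46     3.1304
Sum = 4.174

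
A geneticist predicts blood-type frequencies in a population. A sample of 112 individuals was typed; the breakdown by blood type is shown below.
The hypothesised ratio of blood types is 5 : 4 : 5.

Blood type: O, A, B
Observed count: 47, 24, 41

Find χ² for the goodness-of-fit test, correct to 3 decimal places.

3.250

Ratio total = 14. Expected counts: 112×5/14 = 40, 112×4/14 = 32, 112×5/14 = 40.
cat         O        E   (O−E)²/E
O          47       40     1.2250
A          24       32     2.0000
B          41       40     0.0250
Sum = 3.250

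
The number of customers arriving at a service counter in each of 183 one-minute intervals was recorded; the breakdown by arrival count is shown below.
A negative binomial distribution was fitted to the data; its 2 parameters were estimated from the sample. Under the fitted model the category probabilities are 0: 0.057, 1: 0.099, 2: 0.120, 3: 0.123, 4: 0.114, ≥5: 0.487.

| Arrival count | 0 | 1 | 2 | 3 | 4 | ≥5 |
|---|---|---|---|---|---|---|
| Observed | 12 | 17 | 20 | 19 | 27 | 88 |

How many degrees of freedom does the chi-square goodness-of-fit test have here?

There are k = 6 categories and 2 parameters estimated from the data, so df = 6 − 1 − 2 = 3.

3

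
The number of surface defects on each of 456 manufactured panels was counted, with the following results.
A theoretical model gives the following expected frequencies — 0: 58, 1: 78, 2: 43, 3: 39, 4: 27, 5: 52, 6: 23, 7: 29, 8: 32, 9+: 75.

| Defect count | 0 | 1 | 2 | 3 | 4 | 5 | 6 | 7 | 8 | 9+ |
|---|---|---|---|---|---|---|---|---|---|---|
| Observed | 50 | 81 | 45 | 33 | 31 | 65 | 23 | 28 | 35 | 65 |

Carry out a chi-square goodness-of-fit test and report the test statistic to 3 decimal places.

cat         O        E   (O−E)²/E
0          50       58     1.1034
1          81       78     0.1154
2          45       43     0.0930
3          33       39     0.9231
4          31       27     0.5926
5          65       52     3.2500
6          23       23     0.0000
7          28       29     0.0345
8          35       32     0.2813
9+         65       75     1.3333
Sum = 7.727

7.727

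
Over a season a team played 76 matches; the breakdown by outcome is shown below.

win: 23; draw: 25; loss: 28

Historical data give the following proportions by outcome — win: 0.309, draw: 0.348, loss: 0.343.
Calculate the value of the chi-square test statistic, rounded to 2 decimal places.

0.23

Expected counts E_i = n·p_i: 76×0.309 = 23.484, 76×0.348 = 26.448, 76×0.343 = 26.068.
cat         O        E   (O−E)²/E
win        23   23.484      0.010
draw       25   26.448      0.079
loss       28   26.068      0.143
Sum = 0.23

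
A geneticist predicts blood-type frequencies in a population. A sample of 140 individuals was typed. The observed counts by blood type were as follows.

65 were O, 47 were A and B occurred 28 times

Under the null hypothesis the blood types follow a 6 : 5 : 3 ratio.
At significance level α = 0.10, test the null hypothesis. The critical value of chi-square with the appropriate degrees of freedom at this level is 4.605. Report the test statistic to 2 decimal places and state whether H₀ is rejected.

Ratio total = 14. Expected counts: 140×6/14 = 60, 140×5/14 = 50, 140×3/14 = 30.
O: (65 − 60)²/60 = 25/60 = 0.417
A: (47 − 50)²/50 = 9/50 = 0.180
B: (28 − 30)²/30 = 4/30 = 0.133
Sum = 0.73
df = 2. Since 0.73 < 4.605, we do not reject H₀.

0.73; do not reject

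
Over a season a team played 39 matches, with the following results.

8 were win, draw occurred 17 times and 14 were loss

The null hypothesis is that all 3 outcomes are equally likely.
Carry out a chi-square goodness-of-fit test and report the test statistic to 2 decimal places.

3.23

Expected count for each of the 3 categories: 39/3 = 13.
cat         O        E   (O−E)²/E
win         8       13      1.923
draw       17       13      1.231
loss       14       13      0.077
Sum = 3.23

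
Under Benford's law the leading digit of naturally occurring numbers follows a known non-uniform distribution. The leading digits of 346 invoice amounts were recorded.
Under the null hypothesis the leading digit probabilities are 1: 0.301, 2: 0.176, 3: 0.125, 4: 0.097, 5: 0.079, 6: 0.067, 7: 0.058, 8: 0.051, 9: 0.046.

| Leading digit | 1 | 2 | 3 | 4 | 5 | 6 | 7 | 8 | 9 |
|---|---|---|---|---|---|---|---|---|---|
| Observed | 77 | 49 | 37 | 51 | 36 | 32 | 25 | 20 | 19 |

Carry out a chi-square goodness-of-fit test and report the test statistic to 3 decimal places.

Expected counts E_i = n·p_i: 346×0.301 = 104.146, 346×0.176 = 60.896, 346×0.125 = 43.25, 346×0.097 = 33.562, 346×0.079 = 27.334, 346×0.067 = 23.182, 346×0.058 = 20.068, 346×0.051 = 17.646, 346×0.046 = 15.916.
cat         O        E   (O−E)²/E
1          77  104.146     7.0757
2          49   60.896     2.3239
3          37    43.25     0.9032
4          51   33.562     9.0604
5          36   27.334     2.7475
6          32   23.182     3.3542
7          25   20.068     1.2121
8          20   17.646     0.3140
9          19   15.916     0.5976
Sum = 27.589

27.589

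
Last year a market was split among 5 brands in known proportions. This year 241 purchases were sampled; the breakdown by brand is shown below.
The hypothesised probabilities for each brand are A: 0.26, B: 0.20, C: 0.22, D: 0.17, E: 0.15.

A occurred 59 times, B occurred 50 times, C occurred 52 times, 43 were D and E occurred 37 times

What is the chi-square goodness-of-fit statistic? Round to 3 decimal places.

0.421

Expected counts E_i = n·p_i: 241×0.26 = 62.66, 241×0.20 = 48.2, 241×0.22 = 53.02, 241×0.17 = 40.97, 241×0.15 = 36.15.
cat         O        E   (O−E)²/E
A          59    62.66     0.2138
B          50     48.2     0.0672
C          52    53.02     0.0196
D          43    40.97     0.1006
E          37    36.15     0.0200
Sum = 0.421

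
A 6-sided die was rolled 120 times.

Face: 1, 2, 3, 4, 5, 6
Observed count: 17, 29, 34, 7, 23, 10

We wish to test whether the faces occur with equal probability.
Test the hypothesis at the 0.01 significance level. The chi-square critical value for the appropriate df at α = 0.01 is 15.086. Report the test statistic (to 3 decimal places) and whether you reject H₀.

Expected count for each of the 6 categories: 120/6 = 20.
χ² = (17−20)²/20 + (29−20)²/20 + (34−20)²/20 + (7−20)²/20 + (23−20)²/20 + (10−20)²/20
   = 0.4500 + 4.0500 + 9.8000 + 8.4500 + 0.4500 + 5.0000
Sum = 28.200
df = 5. Since 28.200 > 15.086, we reject H₀.

28.200; reject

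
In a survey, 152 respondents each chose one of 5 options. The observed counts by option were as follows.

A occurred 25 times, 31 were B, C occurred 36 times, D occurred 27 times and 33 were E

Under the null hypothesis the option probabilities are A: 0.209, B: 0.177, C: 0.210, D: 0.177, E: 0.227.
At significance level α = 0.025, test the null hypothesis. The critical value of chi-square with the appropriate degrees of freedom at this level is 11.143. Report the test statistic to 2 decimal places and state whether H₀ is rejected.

Expected counts E_i = n·p_i: 152×0.209 = 31.768, 152×0.177 = 26.904, 152×0.210 = 31.92, 152×0.177 = 26.904, 152×0.227 = 34.504.
A: (25 − 31.768)²/31.768 = 45.805824/31.768 = 1.442
B: (31 − 26.904)²/26.904 = 16.777216/26.904 = 0.624
C: (36 − 31.92)²/31.92 = 16.6464/31.92 = 0.522
D: (27 − 26.904)²/26.904 = 0.009216/26.904 = 0.000
E: (33 − 34.504)²/34.504 = 2.262016/34.504 = 0.066
Sum = 2.65
df = 4. Since 2.65 < 11.143, we do not reject H₀.

2.65; do not reject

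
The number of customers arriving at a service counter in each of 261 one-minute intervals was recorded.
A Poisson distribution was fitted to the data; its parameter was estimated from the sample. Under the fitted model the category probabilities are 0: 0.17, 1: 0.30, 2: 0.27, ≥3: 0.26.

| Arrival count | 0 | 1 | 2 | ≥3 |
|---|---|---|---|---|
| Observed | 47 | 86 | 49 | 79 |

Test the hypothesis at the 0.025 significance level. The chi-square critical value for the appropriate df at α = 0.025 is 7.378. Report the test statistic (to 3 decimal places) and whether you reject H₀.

Expected counts E_i = n·p_i: 261×0.17 = 44.37, 261×0.30 = 78.3, 261×0.27 = 70.47, 261×0.26 = 67.86.
χ² = (47−44.37)²/44.37 + (86−78.3)²/78.3 + (49−70.47)²/70.47 + (79−67.86)²/67.86
   = 0.1559 + 0.7572 + 6.5412 + 1.8288
Sum = 9.283
df = 2. Since 9.283 > 7.378, we reject H₀.

9.283; reject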